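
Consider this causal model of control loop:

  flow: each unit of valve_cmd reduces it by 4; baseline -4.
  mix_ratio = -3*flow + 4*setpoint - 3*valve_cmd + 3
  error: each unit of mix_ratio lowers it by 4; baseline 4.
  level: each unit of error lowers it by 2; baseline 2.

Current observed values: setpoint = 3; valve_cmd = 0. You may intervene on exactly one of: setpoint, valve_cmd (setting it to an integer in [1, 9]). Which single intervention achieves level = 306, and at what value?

set setpoint = 6

Intervening on setpoint: with other inputs at their observed values, level = 32*setpoint + 114. Solving for 306 gives setpoint = 6, within [1, 9].
Intervening on valve_cmd: level = 72*valve_cmd + 210. Reaching 306 requires valve_cmd = 4/3, not an integer.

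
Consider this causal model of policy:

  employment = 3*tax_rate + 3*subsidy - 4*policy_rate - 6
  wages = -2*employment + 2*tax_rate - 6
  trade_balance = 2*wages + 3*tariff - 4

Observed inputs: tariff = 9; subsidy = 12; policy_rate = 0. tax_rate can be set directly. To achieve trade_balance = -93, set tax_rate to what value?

tax_rate = -2

Substituting into the employment equation gives employment = 3*tax_rate + 30.
So wages = -4*tax_rate - 66.
Substituting into the trade_balance equation gives trade_balance = -8*tax_rate - 109.
Solve -8*tax_rate - 109 = -93: tax_rate = (-93 + 109) / -8 = -2.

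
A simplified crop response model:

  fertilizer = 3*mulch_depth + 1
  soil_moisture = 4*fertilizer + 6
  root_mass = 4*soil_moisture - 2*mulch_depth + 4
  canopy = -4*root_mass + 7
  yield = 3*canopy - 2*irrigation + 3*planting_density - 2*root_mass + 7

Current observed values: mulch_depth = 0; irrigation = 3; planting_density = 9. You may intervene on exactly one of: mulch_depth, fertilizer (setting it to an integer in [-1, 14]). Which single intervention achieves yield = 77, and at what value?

set mulch_depth = -1

Intervening on mulch_depth: with other inputs at their observed values, yield = -644*mulch_depth - 567. Solving for 77 gives mulch_depth = -1, within [-1, 14].
Intervening on fertilizer: yield = -224*fertilizer - 343. Reaching 77 requires fertilizer = -15/8, not an integer.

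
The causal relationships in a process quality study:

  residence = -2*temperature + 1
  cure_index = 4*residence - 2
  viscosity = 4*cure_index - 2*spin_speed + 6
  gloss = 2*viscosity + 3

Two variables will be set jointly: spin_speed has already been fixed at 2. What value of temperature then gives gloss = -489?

temperature = 8

With spin_speed held at 2:
Substituting into the cure_index equation gives cure_index = -8*temperature + 2.
viscosity becomes -32*temperature + 10.
Substituting into the gloss equation gives gloss = -64*temperature + 23.
Solve -64*temperature + 23 = -489: temperature = (-489 - 23) / -64 = 8.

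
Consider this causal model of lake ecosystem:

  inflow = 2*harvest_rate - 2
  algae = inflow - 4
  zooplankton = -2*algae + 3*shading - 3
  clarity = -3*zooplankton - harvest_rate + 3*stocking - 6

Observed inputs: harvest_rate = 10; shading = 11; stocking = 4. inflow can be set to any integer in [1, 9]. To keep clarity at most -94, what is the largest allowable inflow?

inflow = 4

Intervening on inflow fixes its value directly, overriding its dependence on harvest_rate.
Substituting into the zooplankton equation gives zooplankton = -2*inflow + 38.
So clarity = 6*inflow - 118.
Require 6*inflow - 118 ≤ -94, so inflow ≤ 4.
The largest integer in [1, 9] satisfying this is 4.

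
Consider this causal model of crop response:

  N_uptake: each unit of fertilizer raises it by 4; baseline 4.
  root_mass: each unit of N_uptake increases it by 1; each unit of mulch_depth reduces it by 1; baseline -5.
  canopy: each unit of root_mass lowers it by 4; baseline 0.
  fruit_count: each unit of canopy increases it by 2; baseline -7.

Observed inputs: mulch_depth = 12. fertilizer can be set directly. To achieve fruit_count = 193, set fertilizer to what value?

Substituting into the root_mass equation gives root_mass = 4*fertilizer - 13.
canopy becomes -16*fertilizer + 52.
So fruit_count = -32*fertilizer + 97.
Solve -32*fertilizer + 97 = 193: fertilizer = (193 - 97) / -32 = -3.

fertilizer = -3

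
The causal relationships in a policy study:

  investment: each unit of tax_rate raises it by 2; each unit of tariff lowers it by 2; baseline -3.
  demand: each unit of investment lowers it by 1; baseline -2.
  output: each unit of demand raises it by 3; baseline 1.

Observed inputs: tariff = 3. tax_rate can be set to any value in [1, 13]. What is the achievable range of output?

-56 to 16

Substituting into the investment equation gives investment = 2*tax_rate - 9.
demand becomes -2*tax_rate + 7.
Substituting into the output equation gives output = -6*tax_rate + 22.
Linear in tax_rate, so extremes are at the endpoints: tax_rate = 1 gives output = 16; tax_rate = 13 gives output = -56.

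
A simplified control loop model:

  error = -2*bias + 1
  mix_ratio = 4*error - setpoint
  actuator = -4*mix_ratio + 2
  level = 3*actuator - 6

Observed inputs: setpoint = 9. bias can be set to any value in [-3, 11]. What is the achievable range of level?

Substituting into the mix_ratio equation gives mix_ratio = -8*bias - 5.
Substituting into the actuator equation gives actuator = 32*bias + 22.
Substituting into the level equation gives level = 96*bias + 60.
Linear in bias, so extremes are at the endpoints: bias = -3 gives level = -228; bias = 11 gives level = 1116.

-228 to 1116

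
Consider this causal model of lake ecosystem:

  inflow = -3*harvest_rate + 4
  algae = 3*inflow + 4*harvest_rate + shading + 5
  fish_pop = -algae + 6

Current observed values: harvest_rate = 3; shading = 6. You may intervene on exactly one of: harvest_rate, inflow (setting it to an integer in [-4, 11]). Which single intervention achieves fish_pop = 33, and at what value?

Intervening on harvest_rate: with other inputs at their observed values, fish_pop = 5*harvest_rate - 17. Solving for 33 gives harvest_rate = 10, within [-4, 11].
Intervening on inflow: fish_pop = -3*inflow - 17. Reaching 33 requires inflow = -50/3, not an integer.

set harvest_rate = 10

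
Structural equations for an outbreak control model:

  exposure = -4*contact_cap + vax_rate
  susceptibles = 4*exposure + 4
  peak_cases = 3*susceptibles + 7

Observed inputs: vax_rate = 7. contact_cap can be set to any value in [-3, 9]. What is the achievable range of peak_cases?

Substituting into the exposure equation gives exposure = -4*contact_cap + 7.
So susceptibles = -16*contact_cap + 32.
This gives peak_cases = -48*contact_cap + 103.
Linear in contact_cap, so extremes are at the endpoints: contact_cap = -3 gives peak_cases = 247; contact_cap = 9 gives peak_cases = -329.

-329 to 247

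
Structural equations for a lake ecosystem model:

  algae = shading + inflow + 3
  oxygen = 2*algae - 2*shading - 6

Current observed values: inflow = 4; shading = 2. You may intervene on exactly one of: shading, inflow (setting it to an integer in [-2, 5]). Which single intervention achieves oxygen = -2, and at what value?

Intervening on shading: the paths from shading to oxygen cancel (net effect zero), leaving oxygen = 8; -2 is unreachable this way.
Intervening on inflow: with other inputs at their observed values, oxygen = 2*inflow. Solving for -2 gives inflow = -1, within [-2, 5].

set inflow = -1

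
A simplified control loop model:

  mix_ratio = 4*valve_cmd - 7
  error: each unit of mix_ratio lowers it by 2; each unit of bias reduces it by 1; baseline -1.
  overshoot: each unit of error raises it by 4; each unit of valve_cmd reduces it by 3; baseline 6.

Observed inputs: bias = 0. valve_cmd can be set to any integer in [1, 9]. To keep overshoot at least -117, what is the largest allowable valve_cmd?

Substituting into the error equation gives error = -8*valve_cmd + 13.
Substituting into the overshoot equation gives overshoot = -35*valve_cmd + 58.
Require -35*valve_cmd + 58 ≥ -117, so valve_cmd ≤ 5.
The largest integer in [1, 9] satisfying this is 5.

valve_cmd = 5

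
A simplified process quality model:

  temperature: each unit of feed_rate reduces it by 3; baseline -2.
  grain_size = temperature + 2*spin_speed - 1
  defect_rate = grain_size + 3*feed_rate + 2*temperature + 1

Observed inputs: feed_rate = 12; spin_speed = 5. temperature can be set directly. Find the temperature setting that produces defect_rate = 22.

Intervening on temperature fixes its value directly, overriding its dependence on feed_rate.
Substituting into the grain_size equation gives grain_size = temperature + 9.
Substituting into the defect_rate equation gives defect_rate = 3*temperature + 46.
Solve 3*temperature + 46 = 22: temperature = (22 - 46) / 3 = -8.

temperature = -8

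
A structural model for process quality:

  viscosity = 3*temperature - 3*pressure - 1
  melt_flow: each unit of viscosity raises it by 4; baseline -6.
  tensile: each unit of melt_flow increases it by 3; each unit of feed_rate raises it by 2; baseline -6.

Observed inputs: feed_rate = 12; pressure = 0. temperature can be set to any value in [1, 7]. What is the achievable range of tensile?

24 to 240

Substituting into the viscosity equation gives viscosity = 3*temperature - 1.
This gives melt_flow = 12*temperature - 10.
Substituting into the tensile equation gives tensile = 36*temperature - 12.
Linear in temperature, so extremes are at the endpoints: temperature = 1 gives tensile = 24; temperature = 7 gives tensile = 240.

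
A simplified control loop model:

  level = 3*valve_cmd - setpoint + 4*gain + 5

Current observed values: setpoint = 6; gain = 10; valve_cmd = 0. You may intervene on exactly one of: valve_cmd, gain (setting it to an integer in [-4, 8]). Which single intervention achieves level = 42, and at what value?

Intervening on valve_cmd: with other inputs at their observed values, level = 3*valve_cmd + 39. Solving for 42 gives valve_cmd = 1, within [-4, 8].
Intervening on gain: level = 4*gain - 1. Reaching 42 requires gain = 43/4, not an integer.

set valve_cmd = 1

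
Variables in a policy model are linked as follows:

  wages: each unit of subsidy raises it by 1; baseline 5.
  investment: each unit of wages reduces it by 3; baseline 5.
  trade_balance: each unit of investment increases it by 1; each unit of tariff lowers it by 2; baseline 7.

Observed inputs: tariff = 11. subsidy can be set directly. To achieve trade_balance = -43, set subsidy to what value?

subsidy = 6

Substituting into the investment equation gives investment = -3*subsidy - 10.
Substituting into the trade_balance equation gives trade_balance = -3*subsidy - 25.
Solve -3*subsidy - 25 = -43: subsidy = (-43 + 25) / -3 = 6.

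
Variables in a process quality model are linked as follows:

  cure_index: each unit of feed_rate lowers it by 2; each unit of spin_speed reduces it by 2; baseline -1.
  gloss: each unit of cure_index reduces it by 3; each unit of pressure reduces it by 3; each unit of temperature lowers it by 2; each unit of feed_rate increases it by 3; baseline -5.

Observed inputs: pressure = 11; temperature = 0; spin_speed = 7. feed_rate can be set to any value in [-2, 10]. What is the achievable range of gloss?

-11 to 97

Substituting into the cure_index equation gives cure_index = -2*feed_rate - 15.
gloss becomes 9*feed_rate + 7.
Linear in feed_rate, so extremes are at the endpoints: feed_rate = -2 gives gloss = -11; feed_rate = 10 gives gloss = 97.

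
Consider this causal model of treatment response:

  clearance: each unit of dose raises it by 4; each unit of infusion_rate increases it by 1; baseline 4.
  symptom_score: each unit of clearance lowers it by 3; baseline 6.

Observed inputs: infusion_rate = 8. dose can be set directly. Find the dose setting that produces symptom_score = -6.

dose = -2

Substituting into the clearance equation gives clearance = 4*dose + 12.
Substituting into the symptom_score equation gives symptom_score = -12*dose - 30.
Solve -12*dose - 30 = -6: dose = (-6 + 30) / -12 = -2.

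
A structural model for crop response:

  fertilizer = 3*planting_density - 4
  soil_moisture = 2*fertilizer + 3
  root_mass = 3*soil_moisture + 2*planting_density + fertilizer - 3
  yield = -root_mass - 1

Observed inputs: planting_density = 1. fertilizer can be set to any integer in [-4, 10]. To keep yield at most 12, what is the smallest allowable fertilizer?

Intervening on fertilizer fixes its value directly, overriding its dependence on planting_density.
Substituting into the root_mass equation gives root_mass = 7*fertilizer + 8.
Substituting into the yield equation gives yield = -7*fertilizer - 9.
Require -7*fertilizer - 9 ≤ 12, so fertilizer ≥ -3.
The smallest integer in [-4, 10] satisfying this is -3.

fertilizer = -3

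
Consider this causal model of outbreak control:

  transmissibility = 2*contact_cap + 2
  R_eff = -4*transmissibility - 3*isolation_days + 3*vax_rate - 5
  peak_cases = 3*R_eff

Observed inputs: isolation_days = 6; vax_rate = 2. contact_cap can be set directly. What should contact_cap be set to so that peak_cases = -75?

Substituting into the R_eff equation gives R_eff = -8*contact_cap - 25.
So peak_cases = -24*contact_cap - 75.
Solve -24*contact_cap - 75 = -75: contact_cap = (-75 + 75) / -24 = 0.

contact_cap = 0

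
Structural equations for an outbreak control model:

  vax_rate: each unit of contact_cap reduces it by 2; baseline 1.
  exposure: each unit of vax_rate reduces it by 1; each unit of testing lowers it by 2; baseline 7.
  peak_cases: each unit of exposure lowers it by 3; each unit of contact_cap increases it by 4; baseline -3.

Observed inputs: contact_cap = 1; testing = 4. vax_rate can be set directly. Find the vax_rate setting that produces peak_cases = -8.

Intervening on vax_rate fixes its value directly, overriding its dependence on contact_cap.
Substituting into the exposure equation gives exposure = -vax_rate - 1.
This gives peak_cases = 3*vax_rate + 4.
Solve 3*vax_rate + 4 = -8: vax_rate = (-8 - 4) / 3 = -4.

vax_rate = -4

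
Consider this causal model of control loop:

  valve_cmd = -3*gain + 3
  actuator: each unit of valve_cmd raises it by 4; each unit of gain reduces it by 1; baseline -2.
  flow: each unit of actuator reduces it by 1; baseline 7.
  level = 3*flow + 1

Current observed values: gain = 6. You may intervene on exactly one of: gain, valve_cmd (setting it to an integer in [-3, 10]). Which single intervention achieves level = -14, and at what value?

set valve_cmd = 5

Intervening on gain: level = 39*gain - 8. Reaching -14 requires gain = -2/13, not an integer.
Intervening on valve_cmd: with other inputs at their observed values, level = -12*valve_cmd + 46. Solving for -14 gives valve_cmd = 5, within [-3, 10].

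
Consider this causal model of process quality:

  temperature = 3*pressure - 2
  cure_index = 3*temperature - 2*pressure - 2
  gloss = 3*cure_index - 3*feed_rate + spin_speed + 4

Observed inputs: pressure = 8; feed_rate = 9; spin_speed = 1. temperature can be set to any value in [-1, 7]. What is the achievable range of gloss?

-85 to -13

Intervening on temperature fixes its value directly, overriding its dependence on pressure.
Substituting into the cure_index equation gives cure_index = 3*temperature - 18.
This gives gloss = 9*temperature - 76.
Linear in temperature, so extremes are at the endpoints: temperature = -1 gives gloss = -85; temperature = 7 gives gloss = -13.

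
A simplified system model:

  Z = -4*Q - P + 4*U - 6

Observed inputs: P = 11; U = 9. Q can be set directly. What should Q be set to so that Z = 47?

Q = -7

Substituting into the Z equation gives Z = -4*Q + 19.
Solve -4*Q + 19 = 47: Q = (47 - 19) / -4 = -7.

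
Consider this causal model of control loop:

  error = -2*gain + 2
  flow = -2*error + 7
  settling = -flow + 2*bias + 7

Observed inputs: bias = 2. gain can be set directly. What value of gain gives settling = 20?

Substituting into the flow equation gives flow = 4*gain + 3.
Substituting into the settling equation gives settling = -4*gain + 8.
Solve -4*gain + 8 = 20: gain = (20 - 8) / -4 = -3.

gain = -3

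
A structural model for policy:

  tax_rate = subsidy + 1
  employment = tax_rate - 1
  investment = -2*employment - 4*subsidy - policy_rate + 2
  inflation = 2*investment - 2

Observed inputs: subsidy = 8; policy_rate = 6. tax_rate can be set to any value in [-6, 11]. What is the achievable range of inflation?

-114 to -46

Intervening on tax_rate fixes its value directly, overriding its dependence on subsidy.
Substituting into the investment equation gives investment = -2*tax_rate - 34.
Substituting into the inflation equation gives inflation = -4*tax_rate - 70.
Linear in tax_rate, so extremes are at the endpoints: tax_rate = -6 gives inflation = -46; tax_rate = 11 gives inflation = -114.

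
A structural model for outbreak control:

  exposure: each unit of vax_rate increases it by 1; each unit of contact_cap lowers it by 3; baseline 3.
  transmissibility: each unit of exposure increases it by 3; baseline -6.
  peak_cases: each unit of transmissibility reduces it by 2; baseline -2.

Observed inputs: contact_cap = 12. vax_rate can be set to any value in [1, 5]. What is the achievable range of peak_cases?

Substituting into the exposure equation gives exposure = vax_rate - 33.
Substituting into the transmissibility equation gives transmissibility = 3*vax_rate - 105.
This gives peak_cases = -6*vax_rate + 208.
Linear in vax_rate, so extremes are at the endpoints: vax_rate = 1 gives peak_cases = 202; vax_rate = 5 gives peak_cases = 178.

178 to 202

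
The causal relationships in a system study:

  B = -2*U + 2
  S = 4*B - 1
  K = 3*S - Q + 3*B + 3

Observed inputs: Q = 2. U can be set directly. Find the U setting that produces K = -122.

Substituting into the S equation gives S = -8*U + 7.
K becomes -30*U + 28.
Solve -30*U + 28 = -122: U = (-122 - 28) / -30 = 5.

U = 5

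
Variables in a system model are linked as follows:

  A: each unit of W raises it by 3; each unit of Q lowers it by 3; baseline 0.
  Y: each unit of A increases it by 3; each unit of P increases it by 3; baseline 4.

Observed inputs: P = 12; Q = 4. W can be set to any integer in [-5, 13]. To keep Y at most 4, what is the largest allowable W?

W = 0

Substituting into the A equation gives A = 3*W - 12.
This gives Y = 9*W + 4.
Require 9*W + 4 ≤ 4, so W ≤ 0.
The largest integer in [-5, 13] satisfying this is 0.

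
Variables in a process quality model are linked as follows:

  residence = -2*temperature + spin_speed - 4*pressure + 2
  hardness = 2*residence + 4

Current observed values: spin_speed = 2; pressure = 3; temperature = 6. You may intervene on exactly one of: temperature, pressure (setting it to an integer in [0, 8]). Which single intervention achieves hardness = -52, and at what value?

Intervening on temperature: hardness = -4*temperature - 12. Reaching -52 requires temperature = 10, outside [0, 8].
Intervening on pressure: with other inputs at their observed values, hardness = -8*pressure - 12. Solving for -52 gives pressure = 5, within [0, 8].

set pressure = 5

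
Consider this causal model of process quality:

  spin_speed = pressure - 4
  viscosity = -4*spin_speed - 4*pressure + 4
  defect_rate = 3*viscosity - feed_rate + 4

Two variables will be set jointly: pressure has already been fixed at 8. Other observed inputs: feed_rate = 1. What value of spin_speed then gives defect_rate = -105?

With pressure held at 8:
Intervening on spin_speed fixes its value directly, overriding its dependence on pressure.
Substituting into the viscosity equation gives viscosity = -4*spin_speed - 28.
Substituting into the defect_rate equation gives defect_rate = -12*spin_speed - 81.
Solve -12*spin_speed - 81 = -105: spin_speed = (-105 + 81) / -12 = 2.

spin_speed = 2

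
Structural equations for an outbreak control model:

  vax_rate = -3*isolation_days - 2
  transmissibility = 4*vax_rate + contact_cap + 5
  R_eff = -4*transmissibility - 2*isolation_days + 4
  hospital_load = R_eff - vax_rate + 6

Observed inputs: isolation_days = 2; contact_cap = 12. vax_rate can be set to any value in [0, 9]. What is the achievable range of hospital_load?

-215 to -62

Intervening on vax_rate fixes its value directly, overriding its dependence on isolation_days.
Substituting into the transmissibility equation gives transmissibility = 4*vax_rate + 17.
So R_eff = -16*vax_rate - 68.
Substituting into the hospital_load equation gives hospital_load = -17*vax_rate - 62.
Linear in vax_rate, so extremes are at the endpoints: vax_rate = 0 gives hospital_load = -62; vax_rate = 9 gives hospital_load = -215.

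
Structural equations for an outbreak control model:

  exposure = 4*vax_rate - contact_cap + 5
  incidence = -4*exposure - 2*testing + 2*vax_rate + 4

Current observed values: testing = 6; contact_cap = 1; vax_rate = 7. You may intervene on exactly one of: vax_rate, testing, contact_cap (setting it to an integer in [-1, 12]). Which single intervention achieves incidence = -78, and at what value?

Intervening on vax_rate: incidence = -14*vax_rate - 24. Reaching -78 requires vax_rate = 27/7, not an integer.
Intervening on testing: incidence = -2*testing - 110. Reaching -78 requires testing = -16, outside [-1, 12].
Intervening on contact_cap: with other inputs at their observed values, incidence = 4*contact_cap - 126. Solving for -78 gives contact_cap = 12, within [-1, 12].

set contact_cap = 12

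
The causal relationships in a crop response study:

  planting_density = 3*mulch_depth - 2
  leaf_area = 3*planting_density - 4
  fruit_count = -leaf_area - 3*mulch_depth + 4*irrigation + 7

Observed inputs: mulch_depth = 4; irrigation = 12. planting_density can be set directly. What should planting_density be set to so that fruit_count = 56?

Intervening on planting_density fixes its value directly, overriding its dependence on mulch_depth.
Substituting into the fruit_count equation gives fruit_count = -3*planting_density + 47.
Solve -3*planting_density + 47 = 56: planting_density = (56 - 47) / -3 = -3.

planting_density = -3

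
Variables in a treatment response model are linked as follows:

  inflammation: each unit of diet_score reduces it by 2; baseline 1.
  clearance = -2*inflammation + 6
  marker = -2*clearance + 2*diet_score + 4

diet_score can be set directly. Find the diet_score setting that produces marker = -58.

diet_score = 9

Substituting into the clearance equation gives clearance = 4*diet_score + 4.
Substituting into the marker equation gives marker = -6*diet_score - 4.
Solve -6*diet_score - 4 = -58: diet_score = (-58 + 4) / -6 = 9.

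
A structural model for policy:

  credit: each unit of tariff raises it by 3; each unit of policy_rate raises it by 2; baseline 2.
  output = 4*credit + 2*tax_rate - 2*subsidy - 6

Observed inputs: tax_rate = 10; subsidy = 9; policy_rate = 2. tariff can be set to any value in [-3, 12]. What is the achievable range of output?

-16 to 164

Substituting into the credit equation gives credit = 3*tariff + 6.
So output = 12*tariff + 20.
Linear in tariff, so extremes are at the endpoints: tariff = -3 gives output = -16; tariff = 12 gives output = 164.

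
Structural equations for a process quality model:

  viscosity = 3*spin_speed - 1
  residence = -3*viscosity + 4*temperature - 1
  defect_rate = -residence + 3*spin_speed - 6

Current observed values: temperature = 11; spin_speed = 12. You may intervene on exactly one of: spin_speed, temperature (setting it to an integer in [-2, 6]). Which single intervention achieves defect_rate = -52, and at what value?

Intervening on spin_speed: with other inputs at their observed values, defect_rate = 12*spin_speed - 52. Solving for -52 gives spin_speed = 0, within [-2, 6].
Intervening on temperature: defect_rate = -4*temperature + 136. Reaching -52 requires temperature = 47, outside [-2, 6].

set spin_speed = 0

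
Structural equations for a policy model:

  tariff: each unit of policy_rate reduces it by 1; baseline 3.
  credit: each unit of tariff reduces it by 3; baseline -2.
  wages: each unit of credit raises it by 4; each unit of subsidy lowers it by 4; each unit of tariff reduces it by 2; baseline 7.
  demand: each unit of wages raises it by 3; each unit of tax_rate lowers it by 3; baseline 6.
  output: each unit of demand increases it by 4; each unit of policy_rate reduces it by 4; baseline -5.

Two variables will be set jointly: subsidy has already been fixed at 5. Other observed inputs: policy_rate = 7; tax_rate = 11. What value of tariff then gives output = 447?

With subsidy held at 5:
Intervening on tariff fixes its value directly, overriding its dependence on policy_rate.
Substituting into the wages equation gives wages = -14*tariff - 21.
Substituting into the demand equation gives demand = -42*tariff - 90.
This gives output = -168*tariff - 393.
Solve -168*tariff - 393 = 447: tariff = (447 + 393) / -168 = -5.

tariff = -5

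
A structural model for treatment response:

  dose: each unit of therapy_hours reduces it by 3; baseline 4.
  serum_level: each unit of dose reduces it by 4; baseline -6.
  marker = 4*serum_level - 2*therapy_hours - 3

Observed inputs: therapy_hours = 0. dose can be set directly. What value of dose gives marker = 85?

dose = -7

Intervening on dose fixes its value directly, overriding its dependence on therapy_hours.
Substituting into the marker equation gives marker = -16*dose - 27.
Solve -16*dose - 27 = 85: dose = (85 + 27) / -16 = -7.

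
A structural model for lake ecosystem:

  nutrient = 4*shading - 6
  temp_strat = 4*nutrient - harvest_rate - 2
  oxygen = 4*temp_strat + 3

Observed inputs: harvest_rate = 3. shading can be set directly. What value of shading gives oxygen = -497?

shading = -6

Substituting into the temp_strat equation gives temp_strat = 16*shading - 29.
So oxygen = 64*shading - 113.
Solve 64*shading - 113 = -497: shading = (-497 + 113) / 64 = -6.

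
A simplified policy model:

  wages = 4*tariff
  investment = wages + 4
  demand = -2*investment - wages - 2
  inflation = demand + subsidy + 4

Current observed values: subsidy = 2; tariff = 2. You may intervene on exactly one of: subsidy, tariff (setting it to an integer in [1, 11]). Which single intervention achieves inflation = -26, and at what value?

Intervening on subsidy: with other inputs at their observed values, inflation = subsidy - 30. Solving for -26 gives subsidy = 4, within [1, 11].
Intervening on tariff: inflation = -12*tariff - 4. Reaching -26 requires tariff = 11/6, not an integer.

set subsidy = 4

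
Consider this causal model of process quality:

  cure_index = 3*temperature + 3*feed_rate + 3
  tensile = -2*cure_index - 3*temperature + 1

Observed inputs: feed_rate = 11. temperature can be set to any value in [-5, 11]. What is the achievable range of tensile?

-170 to -26

Substituting into the cure_index equation gives cure_index = 3*temperature + 36.
Substituting into the tensile equation gives tensile = -9*temperature - 71.
Linear in temperature, so extremes are at the endpoints: temperature = -5 gives tensile = -26; temperature = 11 gives tensile = -170.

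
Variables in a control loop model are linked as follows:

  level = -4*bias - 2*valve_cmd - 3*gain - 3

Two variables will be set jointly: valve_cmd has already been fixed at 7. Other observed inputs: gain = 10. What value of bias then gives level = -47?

With valve_cmd held at 7:
Substituting into the level equation gives level = -4*bias - 47.
Solve -4*bias - 47 = -47: bias = (-47 + 47) / -4 = 0.

bias = 0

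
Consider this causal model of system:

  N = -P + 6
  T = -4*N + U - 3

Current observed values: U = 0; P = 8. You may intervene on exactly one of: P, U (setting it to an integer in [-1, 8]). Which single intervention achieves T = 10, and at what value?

set U = 5

Intervening on P: T = 4*P - 27. Reaching 10 requires P = 37/4, not an integer.
Intervening on U: with other inputs at their observed values, T = U + 5. Solving for 10 gives U = 5, within [-1, 8].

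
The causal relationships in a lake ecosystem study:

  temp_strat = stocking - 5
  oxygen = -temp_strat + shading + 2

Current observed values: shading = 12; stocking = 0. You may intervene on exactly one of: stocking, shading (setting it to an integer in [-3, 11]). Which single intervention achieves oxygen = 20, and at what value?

Intervening on stocking: with other inputs at their observed values, oxygen = -stocking + 19. Solving for 20 gives stocking = -1, within [-3, 11].
Intervening on shading: oxygen = shading + 7. Reaching 20 requires shading = 13, outside [-3, 11].

set stocking = -1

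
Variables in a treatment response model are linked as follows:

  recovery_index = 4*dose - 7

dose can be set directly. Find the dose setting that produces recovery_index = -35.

Solve 4*dose - 7 = -35: dose = (-35 + 7) / 4 = -7.

dose = -7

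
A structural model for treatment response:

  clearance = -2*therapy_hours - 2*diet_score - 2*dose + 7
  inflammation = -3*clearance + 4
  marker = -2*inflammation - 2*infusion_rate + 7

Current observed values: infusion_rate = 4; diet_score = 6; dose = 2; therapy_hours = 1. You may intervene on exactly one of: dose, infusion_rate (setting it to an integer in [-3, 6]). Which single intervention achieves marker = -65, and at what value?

set infusion_rate = -1

Intervening on dose: marker = -12*dose - 51. Reaching -65 requires dose = 7/6, not an integer.
Intervening on infusion_rate: with other inputs at their observed values, marker = -2*infusion_rate - 67. Solving for -65 gives infusion_rate = -1, within [-3, 6].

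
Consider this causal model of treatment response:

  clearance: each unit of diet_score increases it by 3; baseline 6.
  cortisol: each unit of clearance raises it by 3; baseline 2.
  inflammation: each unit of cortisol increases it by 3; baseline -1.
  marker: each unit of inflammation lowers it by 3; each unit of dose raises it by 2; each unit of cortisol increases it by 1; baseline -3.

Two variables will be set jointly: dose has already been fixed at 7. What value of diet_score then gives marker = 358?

With dose held at 7:
Substituting into the cortisol equation gives cortisol = 9*diet_score + 20.
This gives inflammation = 27*diet_score + 59.
Substituting into the marker equation gives marker = -72*diet_score - 146.
Solve -72*diet_score - 146 = 358: diet_score = (358 + 146) / -72 = -7.

diet_score = -7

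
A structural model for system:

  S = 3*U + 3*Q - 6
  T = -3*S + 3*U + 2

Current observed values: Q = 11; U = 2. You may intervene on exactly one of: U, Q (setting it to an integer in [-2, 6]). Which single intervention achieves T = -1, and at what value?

set Q = 1

Intervening on U: T = -6*U - 79. Reaching -1 requires U = -13, outside [-2, 6].
Intervening on Q: with other inputs at their observed values, T = -9*Q + 8. Solving for -1 gives Q = 1, within [-2, 6].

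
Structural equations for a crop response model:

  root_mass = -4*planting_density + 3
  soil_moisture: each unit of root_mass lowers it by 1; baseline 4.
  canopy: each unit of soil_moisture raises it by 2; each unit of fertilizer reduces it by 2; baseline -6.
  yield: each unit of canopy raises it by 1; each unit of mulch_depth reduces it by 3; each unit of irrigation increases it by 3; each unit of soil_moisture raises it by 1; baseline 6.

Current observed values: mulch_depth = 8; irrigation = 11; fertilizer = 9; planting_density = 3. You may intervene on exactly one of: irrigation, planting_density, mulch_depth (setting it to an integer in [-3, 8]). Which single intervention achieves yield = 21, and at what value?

set irrigation = 8

Intervening on irrigation: with other inputs at their observed values, yield = 3*irrigation - 3. Solving for 21 gives irrigation = 8, within [-3, 8].
Intervening on planting_density: yield = 12*planting_density - 6. Reaching 21 requires planting_density = 9/4, not an integer.
Intervening on mulch_depth: yield = -3*mulch_depth + 54. Reaching 21 requires mulch_depth = 11, outside [-3, 8].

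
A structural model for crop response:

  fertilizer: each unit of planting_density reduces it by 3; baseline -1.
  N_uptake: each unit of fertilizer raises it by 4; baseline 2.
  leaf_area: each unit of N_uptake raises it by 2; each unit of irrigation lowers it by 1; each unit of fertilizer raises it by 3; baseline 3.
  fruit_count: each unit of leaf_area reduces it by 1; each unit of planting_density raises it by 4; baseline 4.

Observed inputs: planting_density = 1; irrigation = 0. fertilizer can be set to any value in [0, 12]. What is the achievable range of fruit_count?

Intervening on fertilizer fixes its value directly, overriding its dependence on planting_density.
Substituting into the leaf_area equation gives leaf_area = 11*fertilizer + 7.
Substituting into the fruit_count equation gives fruit_count = -11*fertilizer + 1.
Linear in fertilizer, so extremes are at the endpoints: fertilizer = 0 gives fruit_count = 1; fertilizer = 12 gives fruit_count = -131.

-131 to 1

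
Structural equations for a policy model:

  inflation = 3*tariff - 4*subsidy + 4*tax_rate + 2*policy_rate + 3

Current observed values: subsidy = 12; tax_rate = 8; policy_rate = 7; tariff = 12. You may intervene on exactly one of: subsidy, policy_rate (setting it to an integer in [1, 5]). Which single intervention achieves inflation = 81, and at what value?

Intervening on subsidy: with other inputs at their observed values, inflation = -4*subsidy + 85. Solving for 81 gives subsidy = 1, within [1, 5].
Intervening on policy_rate: inflation = 2*policy_rate + 23. Reaching 81 requires policy_rate = 29, outside [1, 5].

set subsidy = 1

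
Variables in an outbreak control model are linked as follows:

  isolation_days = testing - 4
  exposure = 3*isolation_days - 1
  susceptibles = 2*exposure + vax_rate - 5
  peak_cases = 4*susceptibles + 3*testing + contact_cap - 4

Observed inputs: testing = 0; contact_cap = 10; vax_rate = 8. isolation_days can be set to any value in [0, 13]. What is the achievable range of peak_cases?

Intervening on isolation_days fixes its value directly, overriding its dependence on testing.
Substituting into the susceptibles equation gives susceptibles = 6*isolation_days + 1.
So peak_cases = 24*isolation_days + 10.
Linear in isolation_days, so extremes are at the endpoints: isolation_days = 0 gives peak_cases = 10; isolation_days = 13 gives peak_cases = 322.

10 to 322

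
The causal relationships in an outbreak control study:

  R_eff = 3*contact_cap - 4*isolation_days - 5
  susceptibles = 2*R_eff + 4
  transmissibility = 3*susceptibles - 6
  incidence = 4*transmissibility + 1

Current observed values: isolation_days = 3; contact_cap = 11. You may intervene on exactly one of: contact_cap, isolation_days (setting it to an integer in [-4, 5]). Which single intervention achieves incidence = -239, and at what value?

Intervening on contact_cap: with other inputs at their observed values, incidence = 72*contact_cap - 383. Solving for -239 gives contact_cap = 2, within [-4, 5].
Intervening on isolation_days: incidence = -96*isolation_days + 697. Reaching -239 requires isolation_days = 39/4, not an integer.

set contact_cap = 2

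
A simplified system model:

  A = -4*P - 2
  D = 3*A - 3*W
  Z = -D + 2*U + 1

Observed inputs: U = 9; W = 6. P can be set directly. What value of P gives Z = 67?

Substituting into the D equation gives D = -12*P - 24.
Substituting into the Z equation gives Z = 12*P + 43.
Solve 12*P + 43 = 67: P = (67 - 43) / 12 = 2.

P = 2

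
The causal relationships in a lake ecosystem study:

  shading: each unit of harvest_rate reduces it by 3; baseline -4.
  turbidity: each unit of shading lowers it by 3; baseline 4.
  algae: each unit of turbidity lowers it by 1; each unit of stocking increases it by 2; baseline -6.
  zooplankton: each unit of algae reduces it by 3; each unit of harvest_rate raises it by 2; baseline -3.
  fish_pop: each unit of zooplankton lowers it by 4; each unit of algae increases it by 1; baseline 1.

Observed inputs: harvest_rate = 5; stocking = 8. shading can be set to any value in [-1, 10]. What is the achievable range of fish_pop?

12 to 441

Intervening on shading fixes its value directly, overriding its dependence on harvest_rate.
Substituting into the algae equation gives algae = 3*shading + 6.
So zooplankton = -9*shading - 11.
Substituting into the fish_pop equation gives fish_pop = 39*shading + 51.
Linear in shading, so extremes are at the endpoints: shading = -1 gives fish_pop = 12; shading = 10 gives fish_pop = 441.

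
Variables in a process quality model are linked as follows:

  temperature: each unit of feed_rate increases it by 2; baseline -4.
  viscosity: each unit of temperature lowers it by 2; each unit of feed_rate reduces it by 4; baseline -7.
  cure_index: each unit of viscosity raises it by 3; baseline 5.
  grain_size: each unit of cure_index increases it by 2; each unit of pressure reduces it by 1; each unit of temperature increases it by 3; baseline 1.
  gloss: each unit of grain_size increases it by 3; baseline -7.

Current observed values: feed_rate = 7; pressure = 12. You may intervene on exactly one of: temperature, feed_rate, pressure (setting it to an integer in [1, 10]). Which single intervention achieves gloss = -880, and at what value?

Intervening on temperature: gloss = -27*temperature - 640. Reaching -880 requires temperature = 80/9, not an integer.
Intervening on feed_rate: gloss = -126*feed_rate - 28. Reaching -880 requires feed_rate = 142/21, not an integer.
Intervening on pressure: with other inputs at their observed values, gloss = -3*pressure - 874. Solving for -880 gives pressure = 2, within [1, 10].

set pressure = 2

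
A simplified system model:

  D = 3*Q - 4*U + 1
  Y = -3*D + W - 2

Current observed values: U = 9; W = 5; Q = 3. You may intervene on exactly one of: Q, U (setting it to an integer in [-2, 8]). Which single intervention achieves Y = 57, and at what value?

Intervening on Q: Y = -9*Q + 108. Reaching 57 requires Q = 17/3, not an integer.
Intervening on U: with other inputs at their observed values, Y = 12*U - 27. Solving for 57 gives U = 7, within [-2, 8].

set U = 7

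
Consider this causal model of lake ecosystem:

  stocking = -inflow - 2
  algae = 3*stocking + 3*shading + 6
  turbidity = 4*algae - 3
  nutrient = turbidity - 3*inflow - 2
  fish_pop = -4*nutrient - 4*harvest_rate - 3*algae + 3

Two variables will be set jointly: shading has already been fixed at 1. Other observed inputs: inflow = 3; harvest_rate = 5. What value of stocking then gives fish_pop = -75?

With shading held at 1:
Intervening on stocking fixes its value directly, overriding its dependence on inflow.
Substituting into the algae equation gives algae = 3*stocking + 9.
Substituting into the turbidity equation gives turbidity = 12*stocking + 33.
Substituting into the nutrient equation gives nutrient = 12*stocking + 22.
This gives fish_pop = -57*stocking - 132.
Solve -57*stocking - 132 = -75: stocking = (-75 + 132) / -57 = -1.

stocking = -1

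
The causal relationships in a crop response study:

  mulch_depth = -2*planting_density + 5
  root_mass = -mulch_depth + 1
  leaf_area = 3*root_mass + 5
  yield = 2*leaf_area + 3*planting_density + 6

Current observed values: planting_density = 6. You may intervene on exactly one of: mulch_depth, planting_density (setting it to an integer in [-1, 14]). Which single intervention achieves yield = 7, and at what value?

Intervening on mulch_depth: yield = -6*mulch_depth + 40. Reaching 7 requires mulch_depth = 11/2, not an integer.
Intervening on planting_density: with other inputs at their observed values, yield = 15*planting_density - 8. Solving for 7 gives planting_density = 1, within [-1, 14].

set planting_density = 1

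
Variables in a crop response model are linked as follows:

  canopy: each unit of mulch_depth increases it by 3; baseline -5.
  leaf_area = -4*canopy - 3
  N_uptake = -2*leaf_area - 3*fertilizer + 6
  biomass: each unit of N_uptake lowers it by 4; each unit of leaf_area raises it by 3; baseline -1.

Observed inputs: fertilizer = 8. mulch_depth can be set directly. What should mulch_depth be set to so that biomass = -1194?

Substituting into the leaf_area equation gives leaf_area = -12*mulch_depth + 17.
This gives N_uptake = 24*mulch_depth - 52.
biomass becomes -132*mulch_depth + 258.
Solve -132*mulch_depth + 258 = -1194: mulch_depth = (-1194 - 258) / -132 = 11.

mulch_depth = 11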